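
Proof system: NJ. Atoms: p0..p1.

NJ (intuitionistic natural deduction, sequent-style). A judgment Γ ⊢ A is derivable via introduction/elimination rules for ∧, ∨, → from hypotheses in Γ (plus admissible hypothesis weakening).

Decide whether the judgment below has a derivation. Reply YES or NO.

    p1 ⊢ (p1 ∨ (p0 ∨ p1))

Proof tree:
[∨I₂] p1 ⊢ (p1 ∨ (p0 ∨ p1))
  [∨I₂] p1 ⊢ (p0 ∨ p1)
    [Ax] p1 ⊢ p1

Result: YES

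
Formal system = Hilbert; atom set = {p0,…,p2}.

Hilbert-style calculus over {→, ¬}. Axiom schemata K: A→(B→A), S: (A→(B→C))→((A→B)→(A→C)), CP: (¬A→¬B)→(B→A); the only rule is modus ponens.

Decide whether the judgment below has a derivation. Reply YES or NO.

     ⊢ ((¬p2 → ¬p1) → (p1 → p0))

Search for a countermodel by truth-table:
  v=000: Γ:[] Δ:[((¬p2 → ¬p1) → (p1 → p0))=T] refutes=False
  v=001: Γ:[] Δ:[((¬p2 → ¬p1) → (p1 → p0))=T] refutes=False
  v=010: Γ:[] Δ:[((¬p2 → ¬p1) → (p1 → p0))=T] refutes=False
  v=011: Γ:[] Δ:[((¬p2 → ¬p1) → (p1 → p0))=F] refutes=True  ← countermodel

Result: NO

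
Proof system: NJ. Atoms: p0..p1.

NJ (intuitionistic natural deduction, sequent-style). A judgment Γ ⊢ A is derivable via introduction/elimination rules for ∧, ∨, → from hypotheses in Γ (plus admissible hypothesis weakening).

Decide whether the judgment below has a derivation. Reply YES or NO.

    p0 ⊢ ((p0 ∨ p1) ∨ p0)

Derivation trace:
[∨I₁] p0 ⊢ ((p0 ∨ p1) ∨ p0)
  [∨I₁] p0 ⊢ (p0 ∨ p1)
    [Ax] p0 ⊢ p0

Result: YES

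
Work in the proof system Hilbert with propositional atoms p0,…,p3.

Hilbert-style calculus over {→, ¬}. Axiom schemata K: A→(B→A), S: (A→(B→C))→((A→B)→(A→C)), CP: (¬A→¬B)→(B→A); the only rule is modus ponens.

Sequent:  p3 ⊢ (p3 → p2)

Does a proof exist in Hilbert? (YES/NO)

Enumerate valuations to refute Γ ⊢ Δ:
  v=0000: Γ:[p3=F] Δ:[(p3 → p2)=T] refutes=False
  v=0001: Γ:[p3=T] Δ:[(p3 → p2)=F] refutes=True  ← countermodel

Result: NO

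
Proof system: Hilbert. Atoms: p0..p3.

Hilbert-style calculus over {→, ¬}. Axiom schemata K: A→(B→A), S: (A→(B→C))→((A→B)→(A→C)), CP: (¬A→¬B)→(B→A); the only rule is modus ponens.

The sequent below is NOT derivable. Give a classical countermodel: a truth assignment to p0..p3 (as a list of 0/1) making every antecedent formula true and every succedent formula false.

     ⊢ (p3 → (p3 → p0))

Search for a countermodel by truth-table:
  v=0000: Γ:[] Δ:[(p3 → (p3 → p0))=T] refutes=False
  v=0001: Γ:[] Δ:[(p3 → (p3 → p0))=F] refutes=True  ← countermodel

Result: [0, 0, 0, 1]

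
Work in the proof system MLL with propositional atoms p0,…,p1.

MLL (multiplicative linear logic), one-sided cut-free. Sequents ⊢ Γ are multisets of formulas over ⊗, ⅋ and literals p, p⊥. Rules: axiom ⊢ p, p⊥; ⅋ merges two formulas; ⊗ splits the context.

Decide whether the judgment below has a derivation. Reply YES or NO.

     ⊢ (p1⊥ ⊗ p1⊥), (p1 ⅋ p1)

Proof tree:
[⅋]  ⊢ (p1⊥ ⊗ p1⊥), (p1 ⅋ p1)
  [⊗]  ⊢ p1, p1, (p1⊥ ⊗ p1⊥)
    [Ax]  ⊢ p1, p1⊥
    [Ax]  ⊢ p1, p1⊥

Result: YES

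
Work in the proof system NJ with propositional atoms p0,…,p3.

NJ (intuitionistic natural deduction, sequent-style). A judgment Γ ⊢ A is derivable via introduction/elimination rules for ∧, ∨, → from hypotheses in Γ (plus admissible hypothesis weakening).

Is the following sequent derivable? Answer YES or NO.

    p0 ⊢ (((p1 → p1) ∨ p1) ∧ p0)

Derivation (root first):
[∧I] p0 ⊢ (((p1 → p1) ∨ p1) ∧ p0)
  [∨I₁]  ⊢ ((p1 → p1) ∨ p1)
    [→I]  ⊢ (p1 → p1)
      [Ax] p1 ⊢ p1
  [Ax] p0 ⊢ p0

Result: YES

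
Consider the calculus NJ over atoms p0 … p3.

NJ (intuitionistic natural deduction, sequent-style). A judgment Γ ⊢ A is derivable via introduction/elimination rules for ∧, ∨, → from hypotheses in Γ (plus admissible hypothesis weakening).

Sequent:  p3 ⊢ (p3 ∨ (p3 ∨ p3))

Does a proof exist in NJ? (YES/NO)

Derivation (root first):
[∨I₂] p3 ⊢ (p3 ∨ (p3 ∨ p3))
  [∨I₁] p3 ⊢ (p3 ∨ p3)
    [Ax] p3 ⊢ p3

Result: YES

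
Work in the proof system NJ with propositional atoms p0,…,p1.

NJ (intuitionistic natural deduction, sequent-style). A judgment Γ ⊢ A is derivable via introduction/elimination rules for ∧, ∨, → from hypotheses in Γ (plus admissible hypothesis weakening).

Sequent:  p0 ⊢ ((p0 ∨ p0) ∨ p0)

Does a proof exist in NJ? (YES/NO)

Derivation (root first):
[∨I₁] p0 ⊢ ((p0 ∨ p0) ∨ p0)
  [∨I₂] p0 ⊢ (p0 ∨ p0)
    [Ax] p0 ⊢ p0

Result: YES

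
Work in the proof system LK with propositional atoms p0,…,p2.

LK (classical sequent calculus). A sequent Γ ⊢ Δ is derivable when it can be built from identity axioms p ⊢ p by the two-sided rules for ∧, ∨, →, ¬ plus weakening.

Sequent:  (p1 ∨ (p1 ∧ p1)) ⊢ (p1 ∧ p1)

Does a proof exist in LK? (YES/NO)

Derivation trace:
[∨L] (p1 ∨ (p1 ∧ p1)) ⊢ (p1 ∧ p1)
  [∧R] p1 ⊢ (p1 ∧ p1)
    [Ax] p1 ⊢ p1
    [Ax] p1 ⊢ p1
  [∧L] (p1 ∧ p1) ⊢ (p1 ∧ p1)
    [WL] p1, p1 ⊢ (p1 ∧ p1)
      [∧R] p1 ⊢ (p1 ∧ p1)
        [Ax] p1 ⊢ p1
        [Ax] p1 ⊢ p1

Result: YES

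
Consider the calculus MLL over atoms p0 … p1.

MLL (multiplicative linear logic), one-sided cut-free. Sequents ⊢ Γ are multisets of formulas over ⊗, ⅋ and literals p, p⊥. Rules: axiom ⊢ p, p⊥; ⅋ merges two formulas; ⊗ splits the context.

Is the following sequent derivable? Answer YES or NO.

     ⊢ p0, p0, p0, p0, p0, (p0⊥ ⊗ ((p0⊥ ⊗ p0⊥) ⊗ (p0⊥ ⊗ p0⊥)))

Derivation (root first):
[⊗]  ⊢ p0, p0, p0, p0, p0, (p0⊥ ⊗ ((p0⊥ ⊗ p0⊥) ⊗ (p0⊥ ⊗ p0⊥)))
  [Ax]  ⊢ p0, p0⊥
  [⊗]  ⊢ p0, p0, p0, p0, ((p0⊥ ⊗ p0⊥) ⊗ (p0⊥ ⊗ p0⊥))
    [⊗]  ⊢ p0, p0, (p0⊥ ⊗ p0⊥)
      [Ax]  ⊢ p0, p0⊥
      [Ax]  ⊢ p0, p0⊥
    [⊗]  ⊢ p0, p0, (p0⊥ ⊗ p0⊥)
      [Ax]  ⊢ p0, p0⊥
      [Ax]  ⊢ p0, p0⊥

Result: YES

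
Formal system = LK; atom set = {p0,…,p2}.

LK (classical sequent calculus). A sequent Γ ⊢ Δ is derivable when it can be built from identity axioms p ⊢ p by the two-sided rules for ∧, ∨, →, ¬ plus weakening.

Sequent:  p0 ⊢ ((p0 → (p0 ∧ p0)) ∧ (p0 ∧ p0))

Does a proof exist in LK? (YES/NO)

Derivation (root first):
[∧R] p0 ⊢ ((p0 → (p0 ∧ p0)) ∧ (p0 ∧ p0))
  [→R]  ⊢ (p0 → (p0 ∧ p0))
    [∧R] p0 ⊢ (p0 ∧ p0)
      [Ax] p0 ⊢ p0
      [Ax] p0 ⊢ p0
  [∧R] p0 ⊢ (p0 ∧ p0)
    [Ax] p0 ⊢ p0
    [Ax] p0 ⊢ p0

Result: YES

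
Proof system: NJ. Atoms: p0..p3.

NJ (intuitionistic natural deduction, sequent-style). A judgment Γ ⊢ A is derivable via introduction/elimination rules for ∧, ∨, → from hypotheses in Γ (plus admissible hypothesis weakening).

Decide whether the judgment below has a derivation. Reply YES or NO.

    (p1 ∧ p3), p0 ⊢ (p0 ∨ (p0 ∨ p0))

Derivation (root first):
[→E] (p1 ∧ p3), p0 ⊢ (p0 ∨ (p0 ∨ p0))
  [→I]  ⊢ (p0 → (p0 ∨ (p0 ∨ p0)))
    [∨I₂] p0 ⊢ (p0 ∨ (p0 ∨ p0))
      [∨I₂] p0 ⊢ (p0 ∨ p0)
        [Ax] p0 ⊢ p0
  [Wk] p0, (p1 ∧ p3) ⊢ p0
    [Ax] p0 ⊢ p0

Result: YES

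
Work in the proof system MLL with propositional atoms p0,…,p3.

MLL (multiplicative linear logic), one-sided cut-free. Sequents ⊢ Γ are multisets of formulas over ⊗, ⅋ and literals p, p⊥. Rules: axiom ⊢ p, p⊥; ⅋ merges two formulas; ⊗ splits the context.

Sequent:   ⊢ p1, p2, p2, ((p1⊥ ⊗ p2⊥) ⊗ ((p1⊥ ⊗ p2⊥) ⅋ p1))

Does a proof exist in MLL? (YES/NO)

Proof tree:
[⊗]  ⊢ p1, p2, p2, ((p1⊥ ⊗ p2⊥) ⊗ ((p1⊥ ⊗ p2⊥) ⅋ p1))
  [⊗]  ⊢ p1, p2, (p1⊥ ⊗ p2⊥)
    [Ax]  ⊢ p1, p1⊥
    [Ax]  ⊢ p2, p2⊥
  [⅋]  ⊢ p2, ((p1⊥ ⊗ p2⊥) ⅋ p1)
    [⊗]  ⊢ p1, p2, (p1⊥ ⊗ p2⊥)
      [Ax]  ⊢ p1, p1⊥
      [Ax]  ⊢ p2, p2⊥

Result: YES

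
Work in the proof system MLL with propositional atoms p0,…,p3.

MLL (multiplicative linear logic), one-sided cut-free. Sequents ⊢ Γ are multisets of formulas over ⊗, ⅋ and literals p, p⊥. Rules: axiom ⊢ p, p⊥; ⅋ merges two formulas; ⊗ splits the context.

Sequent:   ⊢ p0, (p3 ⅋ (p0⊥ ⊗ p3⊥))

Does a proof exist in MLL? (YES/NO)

Proof tree:
[⅋]  ⊢ p0, (p3 ⅋ (p0⊥ ⊗ p3⊥))
  [⊗]  ⊢ p0, p3, (p0⊥ ⊗ p3⊥)
    [Ax]  ⊢ p0, p0⊥
    [Ax]  ⊢ p3, p3⊥

Result: YES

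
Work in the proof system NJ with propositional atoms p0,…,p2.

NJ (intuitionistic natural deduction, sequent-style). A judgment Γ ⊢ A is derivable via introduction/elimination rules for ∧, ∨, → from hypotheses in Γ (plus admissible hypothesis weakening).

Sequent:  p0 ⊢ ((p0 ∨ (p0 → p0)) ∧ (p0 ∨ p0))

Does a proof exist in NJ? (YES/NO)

Derivation (root first):
[∧I] p0 ⊢ ((p0 ∨ (p0 → p0)) ∧ (p0 ∨ p0))
  [∨I₂]  ⊢ (p0 ∨ (p0 → p0))
    [→I]  ⊢ (p0 → p0)
      [Ax] p0 ⊢ p0
  [∨I₁] p0 ⊢ (p0 ∨ p0)
    [Ax] p0 ⊢ p0

Result: YES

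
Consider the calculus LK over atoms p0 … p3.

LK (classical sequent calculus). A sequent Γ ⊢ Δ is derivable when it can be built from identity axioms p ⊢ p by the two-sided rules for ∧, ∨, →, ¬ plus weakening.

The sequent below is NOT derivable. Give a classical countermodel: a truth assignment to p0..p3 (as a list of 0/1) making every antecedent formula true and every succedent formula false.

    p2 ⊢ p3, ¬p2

Search for a countermodel by truth-table:
  v=0000: Γ:[p2=F] Δ:[p3=F, ¬p2=T] refutes=False
  v=0001: Γ:[p2=F] Δ:[p3=T, ¬p2=T] refutes=False
  v=0010: Γ:[p2=T] Δ:[p3=F, ¬p2=F] refutes=True  ← countermodel

Result: [0, 0, 1, 0]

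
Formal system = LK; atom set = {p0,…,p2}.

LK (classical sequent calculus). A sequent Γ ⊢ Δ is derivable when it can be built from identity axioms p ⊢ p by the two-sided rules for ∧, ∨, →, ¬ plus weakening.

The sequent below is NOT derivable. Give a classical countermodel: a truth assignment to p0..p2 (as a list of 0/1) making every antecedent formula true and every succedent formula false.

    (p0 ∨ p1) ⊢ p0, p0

Enumerate valuations to refute Γ ⊢ Δ:
  v=000: Γ:[(p0 ∨ p1)=F] Δ:[p0=F, p0=F] refutes=False
  v=001: Γ:[(p0 ∨ p1)=F] Δ:[p0=F, p0=F] refutes=False
  v=010: Γ:[(p0 ∨ p1)=T] Δ:[p0=F, p0=F] refutes=True  ← countermodel

Result: [0, 1, 0]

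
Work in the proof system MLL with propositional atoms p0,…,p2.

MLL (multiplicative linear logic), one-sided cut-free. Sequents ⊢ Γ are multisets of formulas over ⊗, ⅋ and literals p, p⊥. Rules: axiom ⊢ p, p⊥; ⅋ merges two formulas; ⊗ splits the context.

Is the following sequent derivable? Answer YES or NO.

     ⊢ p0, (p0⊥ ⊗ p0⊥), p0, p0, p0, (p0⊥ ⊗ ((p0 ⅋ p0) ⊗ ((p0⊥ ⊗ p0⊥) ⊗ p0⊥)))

Derivation trace:
[⊗]  ⊢ p0, (p0⊥ ⊗ p0⊥), p0, p0, p0, (p0⊥ ⊗ ((p0 ⅋ p0) ⊗ ((p0⊥ ⊗ p0⊥) ⊗ p0⊥)))
  [Ax]  ⊢ p0, p0⊥
  [⊗]  ⊢ (p0⊥ ⊗ p0⊥), p0, p0, p0, ((p0 ⅋ p0) ⊗ ((p0⊥ ⊗ p0⊥) ⊗ p0⊥))
    [⅋]  ⊢ (p0⊥ ⊗ p0⊥), (p0 ⅋ p0)
      [⊗]  ⊢ p0, p0, (p0⊥ ⊗ p0⊥)
        [Ax]  ⊢ p0, p0⊥
        [Ax]  ⊢ p0, p0⊥
    [⊗]  ⊢ p0, p0, p0, ((p0⊥ ⊗ p0⊥) ⊗ p0⊥)
      [⊗]  ⊢ p0, p0, (p0⊥ ⊗ p0⊥)
        [Ax]  ⊢ p0, p0⊥
        [Ax]  ⊢ p0, p0⊥
      [Ax]  ⊢ p0, p0⊥

Result: YES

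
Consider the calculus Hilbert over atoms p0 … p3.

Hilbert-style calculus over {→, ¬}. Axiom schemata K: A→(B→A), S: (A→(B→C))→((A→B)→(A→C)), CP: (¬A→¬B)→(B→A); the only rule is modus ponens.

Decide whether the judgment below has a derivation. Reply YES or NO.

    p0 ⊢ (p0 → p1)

Search for a countermodel by truth-table:
  v=0000: Γ:[p0=F] Δ:[(p0 → p1)=T] refutes=False
  v=0001: Γ:[p0=F] Δ:[(p0 → p1)=T] refutes=False
  v=0010: Γ:[p0=F] Δ:[(p0 → p1)=T] refutes=False
  v=0011: Γ:[p0=F] Δ:[(p0 → p1)=T] refutes=False
  v=0100: Γ:[p0=F] Δ:[(p0 → p1)=T] refutes=False
  v=0101: Γ:[p0=F] Δ:[(p0 → p1)=T] refutes=False
  v=0110: Γ:[p0=F] Δ:[(p0 → p1)=T] refutes=False
  v=0111: Γ:[p0=F] Δ:[(p0 → p1)=T] refutes=False
  v=1000: Γ:[p0=T] Δ:[(p0 → p1)=F] refutes=True  ← countermodel

Result: NO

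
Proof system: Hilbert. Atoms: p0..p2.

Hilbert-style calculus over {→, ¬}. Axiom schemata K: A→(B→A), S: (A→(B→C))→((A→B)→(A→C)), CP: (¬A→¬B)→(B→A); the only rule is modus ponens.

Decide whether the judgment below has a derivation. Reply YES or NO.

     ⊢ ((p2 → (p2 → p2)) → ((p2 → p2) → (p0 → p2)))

Truth-table refutation:
  v=000: Γ:[] Δ:[((p2 → (p2 → p2)) → ((p2 → p2) → (p0 → p2)))=T] refutes=False
  v=001: Γ:[] Δ:[((p2 → (p2 → p2)) → ((p2 → p2) → (p0 → p2)))=T] refutes=False
  v=010: Γ:[] Δ:[((p2 → (p2 → p2)) → ((p2 → p2) → (p0 → p2)))=T] refutes=False
  v=011: Γ:[] Δ:[((p2 → (p2 → p2)) → ((p2 → p2) → (p0 → p2)))=T] refutes=False
  v=100: Γ:[] Δ:[((p2 → (p2 → p2)) → ((p2 → p2) → (p0 → p2)))=F] refutes=True  ← countermodel

Result: NO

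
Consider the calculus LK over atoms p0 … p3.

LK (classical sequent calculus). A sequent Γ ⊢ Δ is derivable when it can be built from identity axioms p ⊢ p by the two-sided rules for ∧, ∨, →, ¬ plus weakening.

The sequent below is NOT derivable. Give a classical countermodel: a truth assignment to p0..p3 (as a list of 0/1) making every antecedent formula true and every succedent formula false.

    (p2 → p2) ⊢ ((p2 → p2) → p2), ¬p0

Enumerate valuations to refute Γ ⊢ Δ:
  v=0000: Γ:[(p2 → p2)=T] Δ:[((p2 → p2) → p2)=F, ¬p0=T] refutes=False
  v=0001: Γ:[(p2 → p2)=T] Δ:[((p2 → p2) → p2)=F, ¬p0=T] refutes=False
  v=0010: Γ:[(p2 → p2)=T] Δ:[((p2 → p2) → p2)=T, ¬p0=T] refutes=False
  v=0011: Γ:[(p2 → p2)=T] Δ:[((p2 → p2) → p2)=T, ¬p0=T] refutes=False
  v=0100: Γ:[(p2 → p2)=T] Δ:[((p2 → p2) → p2)=F, ¬p0=T] refutes=False
  v=0101: Γ:[(p2 → p2)=T] Δ:[((p2 → p2) → p2)=F, ¬p0=T] refutes=False
  v=0110: Γ:[(p2 → p2)=T] Δ:[((p2 → p2) → p2)=T, ¬p0=T] refutes=False
  v=0111: Γ:[(p2 → p2)=T] Δ:[((p2 → p2) → p2)=T, ¬p0=T] refutes=False
  v=1000: Γ:[(p2 → p2)=T] Δ:[((p2 → p2) → p2)=F, ¬p0=F] refutes=True  ← countermodel

Result: [1, 0, 0, 0]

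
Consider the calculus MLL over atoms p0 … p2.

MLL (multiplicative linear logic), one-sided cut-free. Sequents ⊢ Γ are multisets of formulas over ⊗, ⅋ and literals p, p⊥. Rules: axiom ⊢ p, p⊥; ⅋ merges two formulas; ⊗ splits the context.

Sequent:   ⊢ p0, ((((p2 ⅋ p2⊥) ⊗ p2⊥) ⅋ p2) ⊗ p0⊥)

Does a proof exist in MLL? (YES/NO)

Proof tree:
[⊗]  ⊢ p0, ((((p2 ⅋ p2⊥) ⊗ p2⊥) ⅋ p2) ⊗ p0⊥)
  [⅋]  ⊢ (((p2 ⅋ p2⊥) ⊗ p2⊥) ⅋ p2)
    [⊗]  ⊢ p2, ((p2 ⅋ p2⊥) ⊗ p2⊥)
      [⅋]  ⊢ (p2 ⅋ p2⊥)
        [Ax]  ⊢ p2, p2⊥
      [Ax]  ⊢ p2, p2⊥
  [Ax]  ⊢ p0, p0⊥

Result: YES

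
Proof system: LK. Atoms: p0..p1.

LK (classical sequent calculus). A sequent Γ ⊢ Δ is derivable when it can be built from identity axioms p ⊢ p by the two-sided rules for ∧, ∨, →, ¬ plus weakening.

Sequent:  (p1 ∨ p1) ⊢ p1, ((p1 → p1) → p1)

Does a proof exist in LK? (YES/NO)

Proof tree:
[∨L] (p1 ∨ p1) ⊢ p1, ((p1 → p1) → p1)
  [Ax] p1 ⊢ p1
  [→R] p1 ⊢ ((p1 → p1) → p1)
    [→L] p1, (p1 → p1) ⊢ p1
      [Ax] p1 ⊢ p1
      [Ax] p1 ⊢ p1

Result: YES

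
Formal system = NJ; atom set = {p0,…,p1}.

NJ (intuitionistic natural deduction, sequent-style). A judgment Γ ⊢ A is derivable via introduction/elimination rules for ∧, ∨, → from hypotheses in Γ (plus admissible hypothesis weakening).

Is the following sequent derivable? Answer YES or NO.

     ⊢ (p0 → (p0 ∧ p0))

Proof tree:
[→I]  ⊢ (p0 → (p0 ∧ p0))
  [∧I] p0 ⊢ (p0 ∧ p0)
    [Ax] p0 ⊢ p0
    [Ax] p0 ⊢ p0

Result: YES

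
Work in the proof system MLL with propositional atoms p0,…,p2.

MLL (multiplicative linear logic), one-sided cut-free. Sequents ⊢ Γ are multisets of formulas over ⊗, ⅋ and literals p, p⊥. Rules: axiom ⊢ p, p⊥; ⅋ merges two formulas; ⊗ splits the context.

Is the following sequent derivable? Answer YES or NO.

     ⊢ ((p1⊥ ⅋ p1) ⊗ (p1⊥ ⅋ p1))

Derivation (root first):
[⊗]  ⊢ ((p1⊥ ⅋ p1) ⊗ (p1⊥ ⅋ p1))
  [⅋]  ⊢ (p1⊥ ⅋ p1)
    [Ax]  ⊢ p1, p1⊥
  [⅋]  ⊢ (p1⊥ ⅋ p1)
    [Ax]  ⊢ p1, p1⊥

Result: YES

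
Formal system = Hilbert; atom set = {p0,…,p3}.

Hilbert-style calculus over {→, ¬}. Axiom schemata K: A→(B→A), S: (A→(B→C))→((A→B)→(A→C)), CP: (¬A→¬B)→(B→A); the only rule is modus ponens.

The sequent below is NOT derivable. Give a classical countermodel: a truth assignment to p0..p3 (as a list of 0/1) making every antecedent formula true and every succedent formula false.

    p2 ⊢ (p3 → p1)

Truth-table refutation:
  v=0000: Γ:[p2=F] Δ:[(p3 → p1)=T] refutes=False
  v=0001: Γ:[p2=F] Δ:[(p3 → p1)=F] refutes=False
  v=0010: Γ:[p2=T] Δ:[(p3 → p1)=T] refutes=False
  v=0011: Γ:[p2=T] Δ:[(p3 → p1)=F] refutes=True  ← countermodel

Result: [0, 0, 1, 1]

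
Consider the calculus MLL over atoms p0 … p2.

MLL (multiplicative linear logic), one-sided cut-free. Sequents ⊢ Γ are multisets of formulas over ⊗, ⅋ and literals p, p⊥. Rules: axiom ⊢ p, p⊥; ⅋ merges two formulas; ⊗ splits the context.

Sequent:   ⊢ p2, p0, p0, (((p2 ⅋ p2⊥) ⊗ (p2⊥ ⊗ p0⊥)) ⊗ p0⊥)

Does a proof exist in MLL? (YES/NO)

Derivation trace:
[⊗]  ⊢ p2, p0, p0, (((p2 ⅋ p2⊥) ⊗ (p2⊥ ⊗ p0⊥)) ⊗ p0⊥)
  [⊗]  ⊢ p2, p0, ((p2 ⅋ p2⊥) ⊗ (p2⊥ ⊗ p0⊥))
    [⅋]  ⊢ (p2 ⅋ p2⊥)
      [Ax]  ⊢ p2, p2⊥
    [⊗]  ⊢ p2, p0, (p2⊥ ⊗ p0⊥)
      [Ax]  ⊢ p2, p2⊥
      [Ax]  ⊢ p0, p0⊥
  [Ax]  ⊢ p0, p0⊥

Result: YES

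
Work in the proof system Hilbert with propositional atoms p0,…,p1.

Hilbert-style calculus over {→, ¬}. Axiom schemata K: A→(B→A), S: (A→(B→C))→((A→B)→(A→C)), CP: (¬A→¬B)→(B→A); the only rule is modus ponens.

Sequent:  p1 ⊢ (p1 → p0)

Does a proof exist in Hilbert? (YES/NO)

Search for a countermodel by truth-table:
  v=00: Γ:[p1=F] Δ:[(p1 → p0)=T] refutes=False
  v=01: Γ:[p1=T] Δ:[(p1 → p0)=F] refutes=True  ← countermodel

Result: NO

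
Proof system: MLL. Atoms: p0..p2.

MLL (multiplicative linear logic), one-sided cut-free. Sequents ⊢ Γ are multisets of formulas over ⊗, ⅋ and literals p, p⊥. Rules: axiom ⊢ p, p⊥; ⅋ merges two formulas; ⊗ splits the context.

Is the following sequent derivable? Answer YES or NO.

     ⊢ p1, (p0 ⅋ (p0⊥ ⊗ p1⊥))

Derivation (root first):
[⅋]  ⊢ p1, (p0 ⅋ (p0⊥ ⊗ p1⊥))
  [⊗]  ⊢ p0, p1, (p0⊥ ⊗ p1⊥)
    [Ax]  ⊢ p0, p0⊥
    [Ax]  ⊢ p1, p1⊥

Result: YES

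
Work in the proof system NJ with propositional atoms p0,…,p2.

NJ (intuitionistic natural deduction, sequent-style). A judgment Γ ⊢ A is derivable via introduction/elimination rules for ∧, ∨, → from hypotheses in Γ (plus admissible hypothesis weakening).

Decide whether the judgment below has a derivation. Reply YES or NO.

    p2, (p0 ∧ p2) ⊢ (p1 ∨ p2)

Derivation (root first):
[∨I₂] p2, (p0 ∧ p2) ⊢ (p1 ∨ p2)
  [Wk] p2, (p0 ∧ p2) ⊢ p2
    [Ax] p2 ⊢ p2

Result: YES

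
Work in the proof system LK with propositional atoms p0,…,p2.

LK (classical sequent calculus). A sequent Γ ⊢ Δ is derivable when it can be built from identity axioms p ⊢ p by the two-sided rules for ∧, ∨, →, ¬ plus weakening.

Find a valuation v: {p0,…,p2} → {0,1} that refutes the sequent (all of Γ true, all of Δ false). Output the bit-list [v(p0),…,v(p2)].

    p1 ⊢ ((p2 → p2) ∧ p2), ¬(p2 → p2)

Truth-table refutation:
  v=000: Γ:[p1=F] Δ:[((p2 → p2) ∧ p2)=F, ¬(p2 → p2)=F] refutes=False
  v=001: Γ:[p1=F] Δ:[((p2 → p2) ∧ p2)=T, ¬(p2 → p2)=F] refutes=False
  v=010: Γ:[p1=T] Δ:[((p2 → p2) ∧ p2)=F, ¬(p2 → p2)=F] refutes=True  ← countermodel

Result: [0, 1, 0]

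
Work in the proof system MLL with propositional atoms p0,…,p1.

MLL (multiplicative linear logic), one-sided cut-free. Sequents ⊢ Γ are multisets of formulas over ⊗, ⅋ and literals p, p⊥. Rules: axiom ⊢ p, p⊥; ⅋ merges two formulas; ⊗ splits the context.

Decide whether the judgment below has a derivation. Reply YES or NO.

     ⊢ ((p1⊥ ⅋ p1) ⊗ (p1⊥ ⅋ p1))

Proof tree:
[⊗]  ⊢ ((p1⊥ ⅋ p1) ⊗ (p1⊥ ⅋ p1))
  [⅋]  ⊢ (p1⊥ ⅋ p1)
    [Ax]  ⊢ p1, p1⊥
  [⅋]  ⊢ (p1⊥ ⅋ p1)
    [Ax]  ⊢ p1, p1⊥

Result: YES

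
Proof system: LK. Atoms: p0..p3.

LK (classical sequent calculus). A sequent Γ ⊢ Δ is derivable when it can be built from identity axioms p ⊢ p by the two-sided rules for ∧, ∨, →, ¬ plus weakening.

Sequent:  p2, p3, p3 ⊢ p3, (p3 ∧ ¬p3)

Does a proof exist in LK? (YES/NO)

Derivation trace:
[WL] p2, p3, p3 ⊢ p3, (p3 ∧ ¬p3)
  [∧R] p2, p3 ⊢ p3, (p3 ∧ ¬p3)
    [Ax] p3 ⊢ p3
    [¬R] p2 ⊢ p3, ¬p3
      [WL] p3, p2 ⊢ p3
        [Ax] p3 ⊢ p3

Result: YES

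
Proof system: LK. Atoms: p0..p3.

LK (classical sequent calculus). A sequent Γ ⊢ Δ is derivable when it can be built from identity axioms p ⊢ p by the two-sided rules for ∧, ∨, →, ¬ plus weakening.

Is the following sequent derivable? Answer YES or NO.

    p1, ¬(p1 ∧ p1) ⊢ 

Derivation trace:
[¬L] p1, ¬(p1 ∧ p1) ⊢ 
  [∧R] p1 ⊢ (p1 ∧ p1)
    [Ax] p1 ⊢ p1
    [Ax] p1 ⊢ p1

Result: YES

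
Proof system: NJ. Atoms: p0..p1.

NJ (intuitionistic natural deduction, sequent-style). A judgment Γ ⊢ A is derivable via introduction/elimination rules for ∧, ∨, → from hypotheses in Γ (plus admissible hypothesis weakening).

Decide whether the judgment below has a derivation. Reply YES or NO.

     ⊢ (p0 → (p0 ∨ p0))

Proof tree:
[→I]  ⊢ (p0 → (p0 ∨ p0))
  [∨I₁] p0 ⊢ (p0 ∨ p0)
    [Ax] p0 ⊢ p0

Result: YES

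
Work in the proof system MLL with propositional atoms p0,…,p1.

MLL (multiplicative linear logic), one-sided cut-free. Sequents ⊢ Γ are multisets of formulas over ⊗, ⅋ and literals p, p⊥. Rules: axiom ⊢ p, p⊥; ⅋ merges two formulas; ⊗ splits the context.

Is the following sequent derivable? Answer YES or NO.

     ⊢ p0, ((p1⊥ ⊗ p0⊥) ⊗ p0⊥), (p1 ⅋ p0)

Derivation (root first):
[⅋]  ⊢ p0, ((p1⊥ ⊗ p0⊥) ⊗ p0⊥), (p1 ⅋ p0)
  [⊗]  ⊢ p1, p0, p0, ((p1⊥ ⊗ p0⊥) ⊗ p0⊥)
    [⊗]  ⊢ p1, p0, (p1⊥ ⊗ p0⊥)
      [Ax]  ⊢ p1, p1⊥
      [Ax]  ⊢ p0, p0⊥
    [Ax]  ⊢ p0, p0⊥

Result: YES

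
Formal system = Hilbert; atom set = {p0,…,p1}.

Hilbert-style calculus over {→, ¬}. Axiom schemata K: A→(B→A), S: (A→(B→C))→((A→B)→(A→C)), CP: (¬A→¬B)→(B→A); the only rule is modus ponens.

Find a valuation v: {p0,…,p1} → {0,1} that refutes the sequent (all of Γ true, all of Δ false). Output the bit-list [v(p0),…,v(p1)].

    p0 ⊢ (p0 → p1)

Truth-table refutation:
  v=00: Γ:[p0=F] Δ:[(p0 → p1)=T] refutes=False
  v=01: Γ:[p0=F] Δ:[(p0 → p1)=T] refutes=False
  v=10: Γ:[p0=T] Δ:[(p0 → p1)=F] refutes=True  ← countermodel

Result: [1, 0]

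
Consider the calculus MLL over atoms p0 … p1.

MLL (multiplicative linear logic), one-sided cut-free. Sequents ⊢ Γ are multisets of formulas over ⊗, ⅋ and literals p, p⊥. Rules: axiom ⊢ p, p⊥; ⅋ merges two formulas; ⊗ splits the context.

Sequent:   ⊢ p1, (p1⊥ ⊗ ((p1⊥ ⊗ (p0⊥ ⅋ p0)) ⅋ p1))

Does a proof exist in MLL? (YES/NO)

Derivation trace:
[⊗]  ⊢ p1, (p1⊥ ⊗ ((p1⊥ ⊗ (p0⊥ ⅋ p0)) ⅋ p1))
  [Ax]  ⊢ p1, p1⊥
  [⅋]  ⊢ ((p1⊥ ⊗ (p0⊥ ⅋ p0)) ⅋ p1)
    [⊗]  ⊢ p1, (p1⊥ ⊗ (p0⊥ ⅋ p0))
      [Ax]  ⊢ p1, p1⊥
      [⅋]  ⊢ (p0⊥ ⅋ p0)
        [Ax]  ⊢ p0, p0⊥

Result: YES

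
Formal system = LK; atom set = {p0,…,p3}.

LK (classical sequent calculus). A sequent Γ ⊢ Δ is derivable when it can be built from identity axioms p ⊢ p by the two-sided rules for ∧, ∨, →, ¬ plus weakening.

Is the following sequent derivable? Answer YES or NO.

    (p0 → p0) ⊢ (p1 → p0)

Truth-table refutation:
  v=0000: Γ:[(p0 → p0)=T] Δ:[(p1 → p0)=T] refutes=False
  v=0001: Γ:[(p0 → p0)=T] Δ:[(p1 → p0)=T] refutes=False
  v=0010: Γ:[(p0 → p0)=T] Δ:[(p1 → p0)=T] refutes=False
  v=0011: Γ:[(p0 → p0)=T] Δ:[(p1 → p0)=T] refutes=False
  v=0100: Γ:[(p0 → p0)=T] Δ:[(p1 → p0)=F] refutes=True  ← countermodel

Result: NO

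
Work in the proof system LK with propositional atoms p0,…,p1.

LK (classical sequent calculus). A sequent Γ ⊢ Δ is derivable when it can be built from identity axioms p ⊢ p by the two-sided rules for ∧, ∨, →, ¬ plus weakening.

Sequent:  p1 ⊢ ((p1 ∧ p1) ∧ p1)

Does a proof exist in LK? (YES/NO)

Proof tree:
[∧R] p1 ⊢ ((p1 ∧ p1) ∧ p1)
  [∧R] p1 ⊢ (p1 ∧ p1)
    [WL] p1, p1 ⊢ p1
      [Ax] p1 ⊢ p1
    [WL] p1, p1 ⊢ p1
      [Ax] p1 ⊢ p1
  [Ax] p1 ⊢ p1

Result: YES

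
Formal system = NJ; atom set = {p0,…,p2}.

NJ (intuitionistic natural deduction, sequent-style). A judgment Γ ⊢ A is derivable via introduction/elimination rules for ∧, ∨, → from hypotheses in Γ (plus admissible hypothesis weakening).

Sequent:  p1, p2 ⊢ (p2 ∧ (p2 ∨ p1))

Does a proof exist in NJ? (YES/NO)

Derivation (root first):
[∧I] p1, p2 ⊢ (p2 ∧ (p2 ∨ p1))
  [Ax] p2 ⊢ p2
  [∨I₂] p1 ⊢ (p2 ∨ p1)
    [Ax] p1 ⊢ p1

Result: YES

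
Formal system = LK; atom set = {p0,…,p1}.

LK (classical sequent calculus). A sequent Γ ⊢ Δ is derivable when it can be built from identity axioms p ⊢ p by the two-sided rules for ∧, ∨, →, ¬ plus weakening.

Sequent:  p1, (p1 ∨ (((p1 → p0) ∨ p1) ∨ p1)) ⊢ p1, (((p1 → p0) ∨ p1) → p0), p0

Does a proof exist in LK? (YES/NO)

Proof tree:
[∨L] p1, (p1 ∨ (((p1 → p0) ∨ p1) ∨ p1)) ⊢ p1, (((p1 → p0) ∨ p1) → p0), p0
  [→R] p1 ⊢ p1, (((p1 → p0) ∨ p1) → p0)
    [∨L] p1, ((p1 → p0) ∨ p1) ⊢ p1, p0
      [→L] p1, (p1 → p0) ⊢ p0
        [Ax] p1 ⊢ p1
        [Ax] p0 ⊢ p0
      [Ax] p1 ⊢ p1
  [∨L] p1, (((p1 → p0) ∨ p1) ∨ p1) ⊢ p1, p0
    [∨L] p1, ((p1 → p0) ∨ p1) ⊢ p1, p0
      [→L] p1, (p1 → p0) ⊢ p0
        [Ax] p1 ⊢ p1
        [Ax] p0 ⊢ p0
      [Ax] p1 ⊢ p1
    [Ax] p1 ⊢ p1

Result: YES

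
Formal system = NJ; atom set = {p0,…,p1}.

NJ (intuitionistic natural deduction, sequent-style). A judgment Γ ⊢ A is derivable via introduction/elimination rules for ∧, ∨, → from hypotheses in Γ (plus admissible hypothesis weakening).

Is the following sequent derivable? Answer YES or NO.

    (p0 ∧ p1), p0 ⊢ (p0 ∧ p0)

Derivation (root first):
[∧I] (p0 ∧ p1), p0 ⊢ (p0 ∧ p0)
  [Wk] p0, (p0 ∧ p1) ⊢ p0
    [Ax] p0 ⊢ p0
  [Wk] p0, (p0 ∧ p1) ⊢ p0
    [Ax] p0 ⊢ p0

Result: YES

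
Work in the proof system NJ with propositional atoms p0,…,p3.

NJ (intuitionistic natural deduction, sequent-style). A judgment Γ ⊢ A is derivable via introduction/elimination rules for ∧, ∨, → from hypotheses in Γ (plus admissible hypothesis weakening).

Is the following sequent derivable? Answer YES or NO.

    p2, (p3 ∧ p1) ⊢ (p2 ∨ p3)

Derivation trace:
[∨I₁] p2, (p3 ∧ p1) ⊢ (p2 ∨ p3)
  [Wk] p2, (p3 ∧ p1) ⊢ p2
    [Ax] p2 ⊢ p2

Result: YES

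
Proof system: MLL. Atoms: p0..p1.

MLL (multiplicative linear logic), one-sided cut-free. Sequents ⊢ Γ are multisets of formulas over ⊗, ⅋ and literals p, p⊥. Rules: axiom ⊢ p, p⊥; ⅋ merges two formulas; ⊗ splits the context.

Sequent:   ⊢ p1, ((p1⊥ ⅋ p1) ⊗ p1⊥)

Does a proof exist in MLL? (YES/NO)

Derivation trace:
[⊗]  ⊢ p1, ((p1⊥ ⅋ p1) ⊗ p1⊥)
  [⅋]  ⊢ (p1⊥ ⅋ p1)
    [Ax]  ⊢ p1, p1⊥
  [Ax]  ⊢ p1, p1⊥

Result: YES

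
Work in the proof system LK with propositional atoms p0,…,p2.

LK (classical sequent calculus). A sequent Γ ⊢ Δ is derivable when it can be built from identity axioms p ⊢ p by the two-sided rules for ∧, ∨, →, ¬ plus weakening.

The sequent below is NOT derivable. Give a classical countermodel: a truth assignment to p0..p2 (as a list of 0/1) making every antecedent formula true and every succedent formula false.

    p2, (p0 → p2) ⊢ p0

Enumerate valuations to refute Γ ⊢ Δ:
  v=000: Γ:[p2=F, (p0 → p2)=T] Δ:[p0=F] refutes=False
  v=001: Γ:[p2=T, (p0 → p2)=T] Δ:[p0=F] refutes=True  ← countermodel

Result: [0, 0, 1]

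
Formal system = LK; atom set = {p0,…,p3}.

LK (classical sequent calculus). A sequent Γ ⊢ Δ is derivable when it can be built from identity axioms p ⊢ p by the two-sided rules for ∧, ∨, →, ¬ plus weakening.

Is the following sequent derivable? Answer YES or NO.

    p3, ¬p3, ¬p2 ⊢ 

Derivation (root first):
[¬L] p3, ¬p3, ¬p2 ⊢ 
  [WR] p3, ¬p3 ⊢ p2
    [¬L] p3, ¬p3 ⊢ 
      [Ax] p3 ⊢ p3

Result: YES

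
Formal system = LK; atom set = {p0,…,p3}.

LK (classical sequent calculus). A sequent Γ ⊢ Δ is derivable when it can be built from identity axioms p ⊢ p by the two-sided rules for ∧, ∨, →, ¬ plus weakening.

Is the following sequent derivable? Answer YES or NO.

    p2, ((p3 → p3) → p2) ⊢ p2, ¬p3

Derivation trace:
[→L] p2, ((p3 → p3) → p2) ⊢ p2, ¬p3
  [WL] p2 ⊢ (p3 → p3)
    [→R]  ⊢ (p3 → p3)
      [Ax] p3 ⊢ p3
  [¬R] p2 ⊢ p2, ¬p3
    [WL] p2, p3 ⊢ p2
      [Ax] p2 ⊢ p2

Result: YES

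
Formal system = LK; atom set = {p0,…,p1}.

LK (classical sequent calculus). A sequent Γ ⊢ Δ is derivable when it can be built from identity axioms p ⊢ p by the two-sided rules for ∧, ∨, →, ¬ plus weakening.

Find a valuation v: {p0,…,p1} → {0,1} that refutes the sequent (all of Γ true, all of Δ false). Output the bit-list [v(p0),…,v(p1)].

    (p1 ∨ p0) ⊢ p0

Truth-table refutation:
  v=00: Γ:[(p1 ∨ p0)=F] Δ:[p0=F] refutes=False
  v=01: Γ:[(p1 ∨ p0)=T] Δ:[p0=F] refutes=True  ← countermodel

Result: [0, 1]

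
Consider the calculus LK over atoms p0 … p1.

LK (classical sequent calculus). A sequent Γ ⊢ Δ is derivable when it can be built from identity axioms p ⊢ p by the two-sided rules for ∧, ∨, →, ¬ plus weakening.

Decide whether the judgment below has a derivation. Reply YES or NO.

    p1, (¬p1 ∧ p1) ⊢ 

Derivation (root first):
[∧L] p1, (¬p1 ∧ p1) ⊢ 
  [WL] p1, ¬p1, p1 ⊢ 
    [¬L] p1, ¬p1 ⊢ 
      [Ax] p1 ⊢ p1

Result: YES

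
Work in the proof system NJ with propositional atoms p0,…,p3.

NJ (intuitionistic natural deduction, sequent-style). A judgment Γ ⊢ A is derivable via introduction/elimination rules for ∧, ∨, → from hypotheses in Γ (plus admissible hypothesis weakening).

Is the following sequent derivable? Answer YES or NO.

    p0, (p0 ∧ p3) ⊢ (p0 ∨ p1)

Proof tree:
[Wk] p0, (p0 ∧ p3) ⊢ (p0 ∨ p1)
  [∨I₁] p0 ⊢ (p0 ∨ p1)
    [Ax] p0 ⊢ p0

Result: YES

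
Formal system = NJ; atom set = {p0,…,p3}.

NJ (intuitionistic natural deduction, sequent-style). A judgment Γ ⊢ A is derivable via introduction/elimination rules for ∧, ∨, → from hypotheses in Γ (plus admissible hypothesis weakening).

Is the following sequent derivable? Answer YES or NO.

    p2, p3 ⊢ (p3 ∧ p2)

Proof tree:
[∧I] p2, p3 ⊢ (p3 ∧ p2)
  [Ax] p3 ⊢ p3
  [Wk] p2, p3 ⊢ p2
    [Ax] p2 ⊢ p2

Result: YES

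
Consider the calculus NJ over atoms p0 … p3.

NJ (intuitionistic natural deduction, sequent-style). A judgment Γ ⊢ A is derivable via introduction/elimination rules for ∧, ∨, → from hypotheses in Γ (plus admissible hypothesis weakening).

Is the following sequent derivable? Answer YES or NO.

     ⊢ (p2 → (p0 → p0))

Derivation trace:
[→I]  ⊢ (p2 → (p0 → p0))
  [Wk] p2 ⊢ (p0 → p0)
    [→I]  ⊢ (p0 → p0)
      [Ax] p0 ⊢ p0

Result: YES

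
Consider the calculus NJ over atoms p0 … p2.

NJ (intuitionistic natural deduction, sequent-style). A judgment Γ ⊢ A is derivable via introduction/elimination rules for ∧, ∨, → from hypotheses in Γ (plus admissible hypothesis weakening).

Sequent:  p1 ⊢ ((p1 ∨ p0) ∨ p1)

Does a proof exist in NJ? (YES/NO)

Derivation trace:
[∨I₁] p1 ⊢ ((p1 ∨ p0) ∨ p1)
  [∨I₁] p1 ⊢ (p1 ∨ p0)
    [Ax] p1 ⊢ p1

Result: YES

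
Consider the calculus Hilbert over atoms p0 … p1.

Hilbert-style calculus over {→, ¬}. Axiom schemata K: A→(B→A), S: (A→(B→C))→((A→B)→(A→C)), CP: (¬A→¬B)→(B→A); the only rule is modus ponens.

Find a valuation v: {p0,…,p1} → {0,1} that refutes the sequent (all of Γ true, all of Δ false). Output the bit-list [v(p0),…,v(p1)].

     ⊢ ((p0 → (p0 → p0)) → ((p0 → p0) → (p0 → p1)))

Truth-table refutation:
  v=00: Γ:[] Δ:[((p0 → (p0 → p0)) → ((p0 → p0) → (p0 → p1)))=T] refutes=False
  v=01: Γ:[] Δ:[((p0 → (p0 → p0)) → ((p0 → p0) → (p0 → p1)))=T] refutes=False
  v=10: Γ:[] Δ:[((p0 → (p0 → p0)) → ((p0 → p0) → (p0 → p1)))=F] refutes=True  ← countermodel

Result: [1, 0]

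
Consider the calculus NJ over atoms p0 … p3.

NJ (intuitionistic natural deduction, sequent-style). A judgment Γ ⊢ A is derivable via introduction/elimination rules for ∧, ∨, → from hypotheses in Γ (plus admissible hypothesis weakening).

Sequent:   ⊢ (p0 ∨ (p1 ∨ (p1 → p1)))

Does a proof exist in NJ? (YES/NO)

Derivation (root first):
[∨I₂]  ⊢ (p0 ∨ (p1 ∨ (p1 → p1)))
  [∨I₂]  ⊢ (p1 ∨ (p1 → p1))
    [→I]  ⊢ (p1 → p1)
      [Ax] p1 ⊢ p1

Result: YES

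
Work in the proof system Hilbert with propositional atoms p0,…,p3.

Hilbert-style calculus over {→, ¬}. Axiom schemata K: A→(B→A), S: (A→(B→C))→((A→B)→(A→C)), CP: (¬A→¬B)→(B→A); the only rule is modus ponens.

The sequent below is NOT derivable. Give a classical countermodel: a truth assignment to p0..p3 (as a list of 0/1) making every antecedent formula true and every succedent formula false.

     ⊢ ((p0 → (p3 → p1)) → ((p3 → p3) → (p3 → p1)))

Truth-table refutation:
  v=0000: Γ:[] Δ:[((p0 → (p3 → p1)) → ((p3 → p3) → (p3 → p1)))=T] refutes=False
  v=0001: Γ:[] Δ:[((p0 → (p3 → p1)) → ((p3 → p3) → (p3 → p1)))=F] refutes=True  ← countermodel

Result: [0, 0, 0, 1]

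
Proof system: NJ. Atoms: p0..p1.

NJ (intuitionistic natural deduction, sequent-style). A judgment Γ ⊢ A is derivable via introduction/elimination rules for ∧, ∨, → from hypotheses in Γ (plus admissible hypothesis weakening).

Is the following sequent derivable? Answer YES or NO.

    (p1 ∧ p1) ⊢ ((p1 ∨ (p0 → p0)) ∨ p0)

Derivation trace:
[Wk] (p1 ∧ p1) ⊢ ((p1 ∨ (p0 → p0)) ∨ p0)
  [∨I₁]  ⊢ ((p1 ∨ (p0 → p0)) ∨ p0)
    [∨I₂]  ⊢ (p1 ∨ (p0 → p0))
      [→I]  ⊢ (p0 → p0)
        [Ax] p0 ⊢ p0

Result: YES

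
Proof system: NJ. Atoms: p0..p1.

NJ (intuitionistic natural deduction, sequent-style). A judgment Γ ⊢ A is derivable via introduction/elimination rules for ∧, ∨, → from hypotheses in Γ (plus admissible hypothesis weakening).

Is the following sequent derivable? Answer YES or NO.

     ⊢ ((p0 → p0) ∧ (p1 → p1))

Proof tree:
[∧I]  ⊢ ((p0 → p0) ∧ (p1 → p1))
  [→I]  ⊢ (p0 → p0)
    [Ax] p0 ⊢ p0
  [→I]  ⊢ (p1 → p1)
    [Ax] p1 ⊢ p1

Result: YES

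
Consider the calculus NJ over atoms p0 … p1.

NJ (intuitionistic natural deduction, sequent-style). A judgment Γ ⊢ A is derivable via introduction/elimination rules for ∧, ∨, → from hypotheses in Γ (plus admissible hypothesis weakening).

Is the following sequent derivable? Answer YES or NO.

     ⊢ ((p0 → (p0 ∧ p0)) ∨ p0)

Derivation (root first):
[∨I₁]  ⊢ ((p0 → (p0 ∧ p0)) ∨ p0)
  [→I]  ⊢ (p0 → (p0 ∧ p0))
    [∧I] p0 ⊢ (p0 ∧ p0)
      [Ax] p0 ⊢ p0
      [Ax] p0 ⊢ p0

Result: YES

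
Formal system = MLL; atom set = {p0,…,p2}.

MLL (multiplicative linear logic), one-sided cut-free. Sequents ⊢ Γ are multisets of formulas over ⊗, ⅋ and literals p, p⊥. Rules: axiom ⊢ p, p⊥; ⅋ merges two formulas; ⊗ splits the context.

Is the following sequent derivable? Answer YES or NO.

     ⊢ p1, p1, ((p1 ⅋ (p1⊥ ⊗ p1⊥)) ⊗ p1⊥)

Derivation (root first):
[⊗]  ⊢ p1, p1, ((p1 ⅋ (p1⊥ ⊗ p1⊥)) ⊗ p1⊥)
  [⅋]  ⊢ p1, (p1 ⅋ (p1⊥ ⊗ p1⊥))
    [⊗]  ⊢ p1, p1, (p1⊥ ⊗ p1⊥)
      [Ax]  ⊢ p1, p1⊥
      [Ax]  ⊢ p1, p1⊥
  [Ax]  ⊢ p1, p1⊥

Result: YES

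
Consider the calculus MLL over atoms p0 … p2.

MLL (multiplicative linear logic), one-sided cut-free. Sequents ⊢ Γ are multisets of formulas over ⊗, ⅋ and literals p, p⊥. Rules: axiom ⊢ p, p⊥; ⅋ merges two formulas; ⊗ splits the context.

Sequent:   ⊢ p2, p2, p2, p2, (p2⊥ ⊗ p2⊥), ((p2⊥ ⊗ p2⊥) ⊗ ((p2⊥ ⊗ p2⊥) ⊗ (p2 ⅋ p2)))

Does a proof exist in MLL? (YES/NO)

Derivation trace:
[⊗]  ⊢ p2, p2, p2, p2, (p2⊥ ⊗ p2⊥), ((p2⊥ ⊗ p2⊥) ⊗ ((p2⊥ ⊗ p2⊥) ⊗ (p2 ⅋ p2)))
  [⊗]  ⊢ p2, p2, (p2⊥ ⊗ p2⊥)
    [Ax]  ⊢ p2, p2⊥
    [Ax]  ⊢ p2, p2⊥
  [⊗]  ⊢ p2, p2, (p2⊥ ⊗ p2⊥), ((p2⊥ ⊗ p2⊥) ⊗ (p2 ⅋ p2))
    [⊗]  ⊢ p2, p2, (p2⊥ ⊗ p2⊥)
      [Ax]  ⊢ p2, p2⊥
      [Ax]  ⊢ p2, p2⊥
    [⅋]  ⊢ (p2⊥ ⊗ p2⊥), (p2 ⅋ p2)
      [⊗]  ⊢ p2, p2, (p2⊥ ⊗ p2⊥)
        [Ax]  ⊢ p2, p2⊥
        [Ax]  ⊢ p2, p2⊥

Result: YES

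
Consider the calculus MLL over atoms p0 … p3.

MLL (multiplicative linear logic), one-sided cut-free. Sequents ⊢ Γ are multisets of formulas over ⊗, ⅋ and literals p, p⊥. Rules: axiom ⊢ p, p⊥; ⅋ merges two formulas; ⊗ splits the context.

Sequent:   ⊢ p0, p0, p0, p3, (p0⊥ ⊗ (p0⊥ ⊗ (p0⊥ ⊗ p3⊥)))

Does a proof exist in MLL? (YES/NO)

Proof tree:
[⊗]  ⊢ p0, p0, p0, p3, (p0⊥ ⊗ (p0⊥ ⊗ (p0⊥ ⊗ p3⊥)))
  [Ax]  ⊢ p0, p0⊥
  [⊗]  ⊢ p0, p0, p3, (p0⊥ ⊗ (p0⊥ ⊗ p3⊥))
    [Ax]  ⊢ p0, p0⊥
    [⊗]  ⊢ p0, p3, (p0⊥ ⊗ p3⊥)
      [Ax]  ⊢ p0, p0⊥
      [Ax]  ⊢ p3, p3⊥

Result: YES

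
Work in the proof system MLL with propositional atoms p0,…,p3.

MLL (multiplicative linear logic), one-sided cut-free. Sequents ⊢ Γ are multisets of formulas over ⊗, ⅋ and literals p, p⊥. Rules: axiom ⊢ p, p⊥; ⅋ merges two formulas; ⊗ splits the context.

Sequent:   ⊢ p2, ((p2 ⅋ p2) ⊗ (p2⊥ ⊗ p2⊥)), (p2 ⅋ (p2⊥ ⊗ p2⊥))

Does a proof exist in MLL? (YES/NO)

Derivation trace:
[⅋]  ⊢ p2, ((p2 ⅋ p2) ⊗ (p2⊥ ⊗ p2⊥)), (p2 ⅋ (p2⊥ ⊗ p2⊥))
  [⊗]  ⊢ (p2⊥ ⊗ p2⊥), p2, p2, ((p2 ⅋ p2) ⊗ (p2⊥ ⊗ p2⊥))
    [⅋]  ⊢ (p2⊥ ⊗ p2⊥), (p2 ⅋ p2)
      [⊗]  ⊢ p2, p2, (p2⊥ ⊗ p2⊥)
        [Ax]  ⊢ p2, p2⊥
        [Ax]  ⊢ p2, p2⊥
    [⊗]  ⊢ p2, p2, (p2⊥ ⊗ p2⊥)
      [Ax]  ⊢ p2, p2⊥
      [Ax]  ⊢ p2, p2⊥

Result: YES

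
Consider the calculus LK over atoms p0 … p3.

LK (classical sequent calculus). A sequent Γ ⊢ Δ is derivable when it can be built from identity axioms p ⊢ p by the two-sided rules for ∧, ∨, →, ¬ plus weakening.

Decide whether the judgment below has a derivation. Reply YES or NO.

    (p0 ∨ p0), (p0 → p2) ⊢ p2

Proof tree:
[→L] (p0 ∨ p0), (p0 → p2) ⊢ p2
  [∨L] (p0 ∨ p0) ⊢ p0
    [Ax] p0 ⊢ p0
    [Ax] p0 ⊢ p0
  [Ax] p2 ⊢ p2

Result: YES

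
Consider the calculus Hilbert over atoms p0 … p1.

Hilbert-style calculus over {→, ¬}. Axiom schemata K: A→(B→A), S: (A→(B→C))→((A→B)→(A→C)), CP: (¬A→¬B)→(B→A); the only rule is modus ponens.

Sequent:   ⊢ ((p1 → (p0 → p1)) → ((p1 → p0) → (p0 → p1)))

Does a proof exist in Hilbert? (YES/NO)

Truth-table refutation:
  v=00: Γ:[] Δ:[((p1 → (p0 → p1)) → ((p1 → p0) → (p0 → p1)))=T] refutes=False
  v=01: Γ:[] Δ:[((p1 → (p0 → p1)) → ((p1 → p0) → (p0 → p1)))=T] refutes=False
  v=10: Γ:[] Δ:[((p1 → (p0 → p1)) → ((p1 → p0) → (p0 → p1)))=F] refutes=True  ← countermodel

Result: NO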